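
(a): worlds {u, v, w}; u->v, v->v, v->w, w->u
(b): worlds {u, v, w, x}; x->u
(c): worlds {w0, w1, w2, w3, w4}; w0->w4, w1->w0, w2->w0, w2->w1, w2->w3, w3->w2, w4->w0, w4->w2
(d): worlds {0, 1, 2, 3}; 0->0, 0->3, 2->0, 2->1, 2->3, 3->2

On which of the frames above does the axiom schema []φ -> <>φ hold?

Frame correspondent (Sahlqvist): forall x exists y Rxy — i.e. seriality.
(a): condition met.
(b): fails — world u has no successor.
(c): condition met.
(d): fails — world 1 has no successor.

(a), (c)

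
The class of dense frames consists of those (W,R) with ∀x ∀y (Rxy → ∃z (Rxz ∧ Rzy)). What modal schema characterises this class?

□□r → □r

The condition is density. The C4 schema □□r → □r defines it.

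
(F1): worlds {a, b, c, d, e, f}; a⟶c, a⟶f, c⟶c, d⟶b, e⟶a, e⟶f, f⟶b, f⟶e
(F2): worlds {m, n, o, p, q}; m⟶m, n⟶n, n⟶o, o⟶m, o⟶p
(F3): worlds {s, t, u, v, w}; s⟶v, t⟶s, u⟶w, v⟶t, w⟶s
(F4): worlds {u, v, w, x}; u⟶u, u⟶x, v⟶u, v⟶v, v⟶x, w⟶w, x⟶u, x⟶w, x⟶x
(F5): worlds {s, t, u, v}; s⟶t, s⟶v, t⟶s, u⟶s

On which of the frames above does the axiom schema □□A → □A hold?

(F4)

The schema corresponds to density: ∀x ∀y (Rxy → ∃z (Rxz ∧ Rzy)).
(F1): fails — Rea but no z with Rez and Rza.
(F2): fails — Rop but no z with Roz and Rzp.
(F3): fails — Ruw but no z with Ruz and Rzw.
(F4): condition met.
(F5): fails — Rus but no z with Ruz and Rzs.
Valid on: (F4).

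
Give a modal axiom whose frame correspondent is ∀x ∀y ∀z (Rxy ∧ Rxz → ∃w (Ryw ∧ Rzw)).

A defining formula is ◇□p → □◇p (the .2 axiom).

◇□p → □◇p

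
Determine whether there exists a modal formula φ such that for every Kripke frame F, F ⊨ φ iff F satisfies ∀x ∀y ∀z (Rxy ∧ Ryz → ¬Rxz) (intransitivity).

If a class were modally definable it would be closed under surjective bounded morphisms (Goldblatt–Thomason).
The 7-cycle (worlds a,b,c,d,e,f,g with a→b→c→d→e→f→g→a) is intransitive. Mapping every world to a single reflexive point • is a surjective bounded morphism; the reflexive point is not intransitive (R••∧R•• but R••).
So the class is not modally definable.

No — not modally definable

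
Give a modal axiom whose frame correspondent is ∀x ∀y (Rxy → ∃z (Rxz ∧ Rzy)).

A defining formula is □□p → □p (the C4 axiom).

□□p → □p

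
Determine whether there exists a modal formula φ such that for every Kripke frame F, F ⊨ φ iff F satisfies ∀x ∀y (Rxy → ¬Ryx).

No — not modally definable

Modal frame validity is preserved under surjective bounded morphisms.
The 5-cycle (worlds 0,1,2,3,4 with 0→1→2→3→4→0) is asymmetric. Mapping every world to a single reflexive point • is a surjective bounded morphism, and the reflexive point is not asymmetric (R•• but asymmetry requires ¬R••).
So no modal formula (or set of formulas) defines exactly the asymmetric frames.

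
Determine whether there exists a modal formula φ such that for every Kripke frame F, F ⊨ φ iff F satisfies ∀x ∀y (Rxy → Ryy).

The condition is shift-reflexivity. A defining modal formula is □(□r → r).
Suppose □(□r→r) is valid. Take Rxy and set V(r)={w : Ryw}. Then at y, □r holds; since □(□r→r) at x, □r→r at y, so r at y, i.e. Ryy.

Yes — defined by □(□r → r)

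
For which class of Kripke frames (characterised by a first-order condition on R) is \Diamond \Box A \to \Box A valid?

the Euclidean property

Replacing A by ¬A and contraposing gives the equivalent schema ◇A → □◇A.
Suppose ◇A→□◇A is valid. Take Rxy, Rxz and set V(A)={y}. Then ◇A at x, so □◇A at x, so ◇A at z, so some w with Rzw has A; w=y, i.e. Rzy. By symmetry of the argument, Ryz.
The converse is a direct semantic check.
Frame condition: \forall x \forall y \forall z (Rxy \wedge Rxz \to Ryz).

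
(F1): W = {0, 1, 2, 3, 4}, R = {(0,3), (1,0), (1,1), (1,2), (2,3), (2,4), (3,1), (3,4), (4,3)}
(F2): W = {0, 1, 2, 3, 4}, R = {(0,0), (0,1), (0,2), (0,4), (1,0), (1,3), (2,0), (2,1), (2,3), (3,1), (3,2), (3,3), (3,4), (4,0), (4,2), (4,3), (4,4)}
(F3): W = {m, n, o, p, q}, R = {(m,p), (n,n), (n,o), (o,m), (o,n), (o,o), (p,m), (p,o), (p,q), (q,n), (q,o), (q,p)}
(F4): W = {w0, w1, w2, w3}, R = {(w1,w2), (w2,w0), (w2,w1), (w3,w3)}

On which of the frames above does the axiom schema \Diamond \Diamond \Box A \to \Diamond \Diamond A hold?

This is the axiom for a generalized confluence (Geach) condition; its first-order frame correspondent is \forall x \forall y (x R^2 y \to \exists w (yRw \wedge x R^2 w)).
(F1): fails — 0R²4 but no w with 4Rw and 0R²w.
(F2): holds.
(F3): fails — mR²m but no w with mRw and mR²w.
(F4): fails — w1R²w0 but no w with w0Rw and w1R²w.
Valid on: (F2).

(F2)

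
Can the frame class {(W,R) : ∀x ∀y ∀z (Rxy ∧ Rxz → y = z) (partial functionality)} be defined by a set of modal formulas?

The condition is partial functionality. A defining modal formula is ◇p → □p.

Definable; ◇p → □p defines it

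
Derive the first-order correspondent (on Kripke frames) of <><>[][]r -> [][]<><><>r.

This is a Sahlqvist (Geach-type) schema ◇^2□^2r → □^2◇^3r.
First-order correspondent: forall x forall y forall z ((x R^2 y & x R^2 z) -> exists w (y R^2 w & z R^3 w)).

forall x forall y forall z ((x R^2 y & x R^2 z) -> exists w (y R^2 w & z R^3 w))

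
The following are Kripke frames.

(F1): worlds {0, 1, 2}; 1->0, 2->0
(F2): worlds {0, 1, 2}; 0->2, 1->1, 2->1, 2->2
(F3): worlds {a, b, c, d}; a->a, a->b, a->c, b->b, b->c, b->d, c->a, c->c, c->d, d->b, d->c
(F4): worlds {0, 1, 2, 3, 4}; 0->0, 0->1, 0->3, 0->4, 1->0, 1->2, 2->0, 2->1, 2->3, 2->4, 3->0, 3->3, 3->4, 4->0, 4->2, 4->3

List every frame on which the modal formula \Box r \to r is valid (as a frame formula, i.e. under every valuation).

none

Frame correspondent (Sahlqvist): \forall x Rxx — i.e. reflexivity.
(F1): fails — world 0 does not see itself.
(F2): fails — world 0 does not see itself.
(F3): fails — world d does not see itself.
(F4): fails — world 1 does not see itself.
Valid on no frame.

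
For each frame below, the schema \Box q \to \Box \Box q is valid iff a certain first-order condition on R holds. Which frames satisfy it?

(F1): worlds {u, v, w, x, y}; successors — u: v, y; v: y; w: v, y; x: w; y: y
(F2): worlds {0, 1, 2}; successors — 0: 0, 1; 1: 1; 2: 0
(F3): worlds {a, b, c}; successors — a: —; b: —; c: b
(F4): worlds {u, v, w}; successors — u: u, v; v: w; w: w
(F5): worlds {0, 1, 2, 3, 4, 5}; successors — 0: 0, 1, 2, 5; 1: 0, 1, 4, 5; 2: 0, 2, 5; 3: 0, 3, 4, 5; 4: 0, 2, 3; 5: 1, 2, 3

(F3)

This is the axiom for transitivity; its first-order frame correspondent is \forall x \forall y \forall z (Rxy \wedge Ryz \to Rxz).
(F1): fails — Rxw and Rwy but not Rxy.
(F2): fails — R20 and R01 but not R21.
(F3): ✓.
(F4): fails — Ruv and Rvw but not Ruw.
(F5): fails — R34 and R42 but not R32.
Valid on: (F3).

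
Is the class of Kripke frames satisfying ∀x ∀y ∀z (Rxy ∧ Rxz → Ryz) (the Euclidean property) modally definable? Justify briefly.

This is a Sahlqvist condition; the 5 axiom ◇p → □◇p defines it.
Suppose ◇p→□◇p is valid. Take Rxy, Rxz and set V(p)={y}. Then ◇p at x, so □◇p at x, so ◇p at z, so some w with Rzw has p; w=y, i.e. Rzy. By symmetry of the argument, Ryz.

Definable; ◇p → □◇p defines it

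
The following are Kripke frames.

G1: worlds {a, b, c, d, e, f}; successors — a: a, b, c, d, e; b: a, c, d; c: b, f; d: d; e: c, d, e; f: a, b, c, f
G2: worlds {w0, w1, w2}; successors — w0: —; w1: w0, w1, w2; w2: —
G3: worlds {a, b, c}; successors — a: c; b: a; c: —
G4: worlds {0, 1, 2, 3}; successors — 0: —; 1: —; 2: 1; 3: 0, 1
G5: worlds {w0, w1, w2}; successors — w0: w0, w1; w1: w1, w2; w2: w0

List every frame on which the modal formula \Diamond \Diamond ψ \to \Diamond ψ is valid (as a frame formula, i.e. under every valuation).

G2, G4

The schema corresponds to transitivity: \forall x \forall y \forall z (Rxy \wedge Ryz \to Rxz).
G1: fails — Rbc and Rcf but not Rbf.
G2: condition met.
G3: fails — Rba and Rac but not Rbc.
G4: condition met.
G5: fails — Rw1w2 and Rw2w0 but not Rw1w0.
Valid on: G2, G4.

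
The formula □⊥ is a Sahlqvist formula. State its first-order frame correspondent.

emptiness of R: ∀x ∀y ¬Rxy

This schema is the Ver axiom.
It corresponds to emptiness of R: ∀x ∀y ¬Rxy.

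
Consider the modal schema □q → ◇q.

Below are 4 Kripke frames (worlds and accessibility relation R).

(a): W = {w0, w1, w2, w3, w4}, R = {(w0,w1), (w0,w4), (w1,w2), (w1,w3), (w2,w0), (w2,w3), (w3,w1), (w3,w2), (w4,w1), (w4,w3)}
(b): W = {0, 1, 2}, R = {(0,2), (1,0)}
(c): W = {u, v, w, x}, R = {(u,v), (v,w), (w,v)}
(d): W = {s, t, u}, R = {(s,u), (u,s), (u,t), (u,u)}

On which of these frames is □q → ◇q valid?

The schema corresponds to seriality: ∀x ∃y Rxy.
(a): ✓.
(b): fails — world 2 has no successor.
(c): fails — world x has no successor.
(d): fails — world t has no successor.

(a)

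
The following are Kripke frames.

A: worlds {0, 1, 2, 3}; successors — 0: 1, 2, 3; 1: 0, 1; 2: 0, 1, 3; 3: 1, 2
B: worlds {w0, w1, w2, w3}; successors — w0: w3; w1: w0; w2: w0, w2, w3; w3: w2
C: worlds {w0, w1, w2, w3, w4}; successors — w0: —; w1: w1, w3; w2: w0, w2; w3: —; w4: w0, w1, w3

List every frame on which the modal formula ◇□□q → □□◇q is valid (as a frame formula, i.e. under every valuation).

A

This is the axiom for a generalized confluence (Geach) condition; its first-order frame correspondent is ∀x ∀y ∀z ((xRy ∧ xR²z) → ∃w (yR²w ∧ zRw)).
A: satisfies the condition.
B: fails — w2Rw0, w2R²w0 but no w with w0R²w and w0Rw.
C: fails — w1Rw1, w1R²w3 but no w with w1R²w and w3Rw.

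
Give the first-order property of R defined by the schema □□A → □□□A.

This is a Sahlqvist (Geach-type) schema ◇^0□^2A → □^3◇^0A.
Minimal-valuation argument: fix x; take any y with xR^0y and any z with xR^3z. Set V(A) to the set of worlds R-reachable from y in exactly 2 steps. Then □^2A holds at y, so the antecedent holds at x; validity forces ◇^0A at z, giving a w with zR^0w and yR^2w.
First-order correspondent: ∀x ∀z (xR³z → ∃w (xR²w ∧ z = w)).

∀x ∀z (xR³z → ∃w (xR²w ∧ z = w))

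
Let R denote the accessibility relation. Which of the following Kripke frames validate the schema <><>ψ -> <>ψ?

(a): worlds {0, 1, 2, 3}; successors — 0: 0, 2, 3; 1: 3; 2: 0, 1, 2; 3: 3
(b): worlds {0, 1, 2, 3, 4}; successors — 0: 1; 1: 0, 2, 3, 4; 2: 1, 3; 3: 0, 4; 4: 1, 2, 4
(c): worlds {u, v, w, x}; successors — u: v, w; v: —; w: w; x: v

(c)

Frame correspondent (Sahlqvist): forall x forall y forall z (Rxy & Ryz -> Rxz) — i.e. transitivity.
(a): fails — R02 and R21 but not R01.
(b): fails — R10 and R01 but not R11.
(c): condition met.
Valid on: (c).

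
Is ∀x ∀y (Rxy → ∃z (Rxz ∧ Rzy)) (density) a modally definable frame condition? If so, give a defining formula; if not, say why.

This is a Sahlqvist condition; the C4 axiom □□q → □q defines it.
Suppose □□q→□q is valid. Take Rxy and set V(q)={w : xR²w}. Then □□q at x, so □q at x, so q at y, i.e. ∃z(Rxz∧Rzy).

Definable; □□q → □q defines it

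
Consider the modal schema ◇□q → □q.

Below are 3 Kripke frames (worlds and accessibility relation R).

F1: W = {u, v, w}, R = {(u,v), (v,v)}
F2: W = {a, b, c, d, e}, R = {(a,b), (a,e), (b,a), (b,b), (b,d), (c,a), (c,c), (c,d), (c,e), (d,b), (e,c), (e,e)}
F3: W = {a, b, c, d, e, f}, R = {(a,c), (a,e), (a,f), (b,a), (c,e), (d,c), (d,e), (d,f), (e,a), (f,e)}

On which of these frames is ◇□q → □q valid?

F1

The schema corresponds to the Euclidean property: ∀x ∀y ∀z (Rxy ∧ Rxz → Ryz).
F1: holds.
F2: fails — Rab and Rae but not Rbe.
F3: fails — Rae and Rae but not Ree.
Valid on: F1.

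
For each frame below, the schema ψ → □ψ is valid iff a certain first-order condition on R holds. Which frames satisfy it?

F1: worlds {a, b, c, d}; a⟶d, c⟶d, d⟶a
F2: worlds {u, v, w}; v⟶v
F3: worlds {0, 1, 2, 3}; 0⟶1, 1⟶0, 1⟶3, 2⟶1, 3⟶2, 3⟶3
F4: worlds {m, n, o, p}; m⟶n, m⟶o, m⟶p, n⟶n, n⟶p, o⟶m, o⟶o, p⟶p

Frame correspondent (Sahlqvist): ∀x ∀z (xRz → ∃w (x = w ∧ z = w)) — i.e. a generalized confluence (Geach) condition.
F1: fails — aRd but a ≠ d.
F2: ✓.
F3: fails — 0R1 but 0 ≠ 1.
F4: fails — mRn but m ≠ n.

F2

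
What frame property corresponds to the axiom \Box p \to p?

reflexivity: \forall x Rxx

Suppose □p→p is valid. At any x set V(p)={w : Rxw}. Then □p holds at x, so p holds at x, i.e. Rxx.
Conversely, any frame satisfying \forall x Rxx validates the schema.
Frame condition: \forall x Rxx.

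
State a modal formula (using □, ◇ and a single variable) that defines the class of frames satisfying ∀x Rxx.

□s → s

A defining formula is □s → s (the T axiom).
Suppose □s→s is valid. At any x set V(s)={w : Rxw}. Then □s holds at x, so s holds at x, i.e. Rxx.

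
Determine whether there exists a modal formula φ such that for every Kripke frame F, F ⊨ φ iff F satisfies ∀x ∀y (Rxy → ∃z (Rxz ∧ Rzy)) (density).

Yes, by □□q → □q

Yes: it is density, defined by the C4 schema □□q → □q.
Suppose □□q→□q is valid. Take Rxy and set V(q)={w : xR²w}. Then □□q at x, so □q at x, so q at y, i.e. ∃z(Rxz∧Rzy).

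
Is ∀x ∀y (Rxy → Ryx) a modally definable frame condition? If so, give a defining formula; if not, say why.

Definable; p → □◇p defines it

The condition is symmetry. A defining modal formula is p → □◇p.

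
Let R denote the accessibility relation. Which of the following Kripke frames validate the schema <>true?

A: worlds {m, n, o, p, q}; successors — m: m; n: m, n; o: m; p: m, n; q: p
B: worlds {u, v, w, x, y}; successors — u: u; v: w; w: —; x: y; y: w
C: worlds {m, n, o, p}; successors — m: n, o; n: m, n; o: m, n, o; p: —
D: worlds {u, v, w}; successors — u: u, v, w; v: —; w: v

This is the axiom for seriality; its first-order frame correspondent is forall x exists y Rxy.
A: holds.
B: fails — world w has no successor.
C: fails — world p has no successor.
D: fails — world v has no successor.

A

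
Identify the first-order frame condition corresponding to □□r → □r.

This schema is the C4 axiom.
It corresponds to density: ∀x ∀y (Rxy → ∃z (Rxz ∧ Rzy)).

density: ∀x ∀y (Rxy → ∃z (Rxz ∧ Rzy))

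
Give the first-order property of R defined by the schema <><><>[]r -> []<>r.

This is a Sahlqvist (Geach-type) schema ◇^3□^1r → □^1◇^1r.
Minimal-valuation argument: fix x; take any y with xR^3y and any z with xR^1z. Set V(r) to the set of worlds R-reachable from y in exactly 1 step. Then □^1r holds at y, so the antecedent holds at x; validity forces ◇^1r at z, giving a w with zR^1w and yR^1w.
First-order correspondent: forall x forall y forall z ((x R^3 y & xRz) -> exists w (yRw & zRw)).

forall x forall y forall z ((x R^3 y & xRz) -> exists w (yRw & zRw))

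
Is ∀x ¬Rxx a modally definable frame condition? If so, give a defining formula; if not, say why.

If a class were modally definable it would be closed under surjective bounded morphisms (Goldblatt–Thomason).
The 4-cycle (worlds a,b,c,d with a→b→c→d→a) is irreflexive, and the map sending every world to a single reflexive point • is a surjective bounded morphism (forth: every edge maps to (•,•); back: every world has a successor). So any modal formula valid on the 4-cycle is also valid on the reflexive point, which is not irreflexive.
So no modal formula (or set of formulas) defines exactly the irreflexive frames.

No — not modally definable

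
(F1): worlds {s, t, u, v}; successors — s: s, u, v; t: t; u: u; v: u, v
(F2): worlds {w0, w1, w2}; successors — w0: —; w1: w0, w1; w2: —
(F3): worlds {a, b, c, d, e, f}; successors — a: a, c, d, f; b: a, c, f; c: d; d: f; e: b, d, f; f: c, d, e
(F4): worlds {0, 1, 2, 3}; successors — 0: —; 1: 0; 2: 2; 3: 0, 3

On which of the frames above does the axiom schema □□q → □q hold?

The schema corresponds to density: ∀x ∀y (Rxy → ∃z (Rxz ∧ Rzy)).
(F1): condition met.
(F2): condition met.
(F3): fails — Rcd but no z with Rcz and Rzd.
(F4): fails — R10 but no z with R1z and Rz0.
Valid on: (F1), (F2).

(F1), (F2)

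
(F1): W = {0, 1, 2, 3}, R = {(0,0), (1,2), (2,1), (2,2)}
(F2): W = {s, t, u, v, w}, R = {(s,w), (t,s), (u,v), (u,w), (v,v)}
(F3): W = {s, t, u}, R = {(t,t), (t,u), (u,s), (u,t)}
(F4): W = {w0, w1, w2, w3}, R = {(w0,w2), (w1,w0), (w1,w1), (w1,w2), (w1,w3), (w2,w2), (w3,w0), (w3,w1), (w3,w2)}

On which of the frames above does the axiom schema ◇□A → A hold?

(F1)

The schema corresponds to symmetry: ∀x ∀y (Rxy → Ryx).
(F1): holds.
(F2): fails — Ruv but not Rvu.
(F3): fails — Rus but not Rsu.
(F4): fails — Rw1w2 but not Rw2w1.
Valid on: (F1).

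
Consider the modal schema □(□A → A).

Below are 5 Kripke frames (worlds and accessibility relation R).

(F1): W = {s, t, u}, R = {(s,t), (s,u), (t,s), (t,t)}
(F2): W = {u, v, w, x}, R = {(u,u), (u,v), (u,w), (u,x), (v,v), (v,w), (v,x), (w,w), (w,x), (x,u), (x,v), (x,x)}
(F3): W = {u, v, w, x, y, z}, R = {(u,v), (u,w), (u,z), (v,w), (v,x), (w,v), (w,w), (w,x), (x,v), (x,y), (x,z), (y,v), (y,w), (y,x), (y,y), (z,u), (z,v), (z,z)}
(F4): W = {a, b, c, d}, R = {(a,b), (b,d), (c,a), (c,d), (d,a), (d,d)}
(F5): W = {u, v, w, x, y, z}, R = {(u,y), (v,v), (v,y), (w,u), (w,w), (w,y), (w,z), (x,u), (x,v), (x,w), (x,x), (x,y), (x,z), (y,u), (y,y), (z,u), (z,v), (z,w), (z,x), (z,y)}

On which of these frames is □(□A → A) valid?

Frame correspondent (Sahlqvist): ∀x ∀y (Rxy → Ryy) — i.e. shift-reflexivity.
(F1): fails — Rsu but not Ruu.
(F2): holds.
(F3): fails — Ruv but not Rvv.
(F4): fails — Rab but not Rbb.
(F5): fails — Ryu but not Ruu.
Valid on: (F2).

(F2)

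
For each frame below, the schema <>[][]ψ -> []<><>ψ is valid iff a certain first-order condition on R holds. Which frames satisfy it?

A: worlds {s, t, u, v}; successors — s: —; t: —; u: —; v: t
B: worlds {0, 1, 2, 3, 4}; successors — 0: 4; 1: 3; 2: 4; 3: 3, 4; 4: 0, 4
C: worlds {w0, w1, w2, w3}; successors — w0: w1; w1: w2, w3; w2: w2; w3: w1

B, C

The schema corresponds to a generalized confluence (Geach) condition: forall x forall y forall z ((xRy & xRz) -> exists w (y R^2 w & z R^2 w)).
A: fails — vRt, vRt but no w with tR²w and tR²w.
B: condition met.
C: condition met.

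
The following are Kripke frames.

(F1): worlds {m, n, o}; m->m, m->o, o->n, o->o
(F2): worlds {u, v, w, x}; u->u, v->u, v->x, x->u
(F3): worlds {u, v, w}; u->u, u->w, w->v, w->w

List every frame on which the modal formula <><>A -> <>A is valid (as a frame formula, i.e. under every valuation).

This is the axiom for transitivity; its first-order frame correspondent is forall x forall y forall z (Rxy & Ryz -> Rxz).
(F1): fails — Rmo and Ron but not Rmn.
(F2): ✓.
(F3): fails — Ruw and Rwv but not Ruv.
Valid on: (F2).

(F2)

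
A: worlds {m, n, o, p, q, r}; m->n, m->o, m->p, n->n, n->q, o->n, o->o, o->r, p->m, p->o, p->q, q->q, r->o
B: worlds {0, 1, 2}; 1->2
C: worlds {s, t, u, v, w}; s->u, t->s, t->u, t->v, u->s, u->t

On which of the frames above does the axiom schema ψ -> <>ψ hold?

none

The schema corresponds to reflexivity: forall x Rxx.
A: fails — world m does not see itself.
B: fails — world 0 does not see itself.
C: fails — world s does not see itself.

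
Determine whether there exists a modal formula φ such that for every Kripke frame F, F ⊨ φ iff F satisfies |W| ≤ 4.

Any modally definable frame class is closed under disjoint unions.
Any modal formula valid on each of 5 disjoint one-world frames is valid on their disjoint union (validity is preserved under disjoint unions). Each one-world frame has |W|=1≤4, but the union has |W|=5.
So no modal formula (or set of formulas) defines exactly the |W|≤4 frames.

Not definable by any modal formula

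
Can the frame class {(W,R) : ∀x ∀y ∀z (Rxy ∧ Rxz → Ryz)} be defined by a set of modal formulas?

Definable; ◇r → □◇r defines it

Yes: it is the Euclidean property, defined by the 5 schema ◇r → □◇r.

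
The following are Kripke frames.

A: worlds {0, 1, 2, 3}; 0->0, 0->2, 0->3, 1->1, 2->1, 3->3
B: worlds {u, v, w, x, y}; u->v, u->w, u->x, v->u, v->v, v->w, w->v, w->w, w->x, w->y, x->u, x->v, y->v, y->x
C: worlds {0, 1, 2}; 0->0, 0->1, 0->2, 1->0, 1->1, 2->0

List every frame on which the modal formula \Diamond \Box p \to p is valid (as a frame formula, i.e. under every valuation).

C

Frame correspondent (Sahlqvist): \forall x \forall y (Rxy \to Ryx) — i.e. symmetry.
A: fails — R02 but not R20.
B: fails — Ryx but not Rxy.
C: condition met.
Valid on: C.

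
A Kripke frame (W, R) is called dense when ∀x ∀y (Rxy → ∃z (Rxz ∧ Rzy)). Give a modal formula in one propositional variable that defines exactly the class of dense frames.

A defining formula is □□r → □r (the C4 axiom).
Suppose □□r→□r is valid. Take Rxy and set V(r)={w : xR²w}. Then □□r at x, so □r at x, so r at y, i.e. ∃z(Rxz∧Rzy).

□□r → □r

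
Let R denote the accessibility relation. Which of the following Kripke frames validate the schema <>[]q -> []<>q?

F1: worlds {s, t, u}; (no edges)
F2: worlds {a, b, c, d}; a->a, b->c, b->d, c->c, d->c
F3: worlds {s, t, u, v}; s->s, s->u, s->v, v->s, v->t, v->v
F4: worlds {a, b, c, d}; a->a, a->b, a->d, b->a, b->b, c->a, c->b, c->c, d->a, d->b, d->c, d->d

F1, F2, F4

This is the axiom for convergence; its first-order frame correspondent is forall x forall y forall z (Rxy & Rxz -> exists w (Ryw & Rzw)).
F1: condition met.
F2: condition met.
F3: fails — Rsv and Rsu but v and u have no common successor.
F4: condition met.
Valid on: F1, F2, F4.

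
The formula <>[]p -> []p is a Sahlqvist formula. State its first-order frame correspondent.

The Euclidean property

Replacing p by ¬p and contraposing gives the equivalent schema ◇p → □◇p.
Suppose ◇p→□◇p is valid. Take Rxy, Rxz and set V(p)={y}. Then ◇p at x, so □◇p at x, so ◇p at z, so some w with Rzw has p; w=y, i.e. Rzy. By symmetry of the argument, Ryz.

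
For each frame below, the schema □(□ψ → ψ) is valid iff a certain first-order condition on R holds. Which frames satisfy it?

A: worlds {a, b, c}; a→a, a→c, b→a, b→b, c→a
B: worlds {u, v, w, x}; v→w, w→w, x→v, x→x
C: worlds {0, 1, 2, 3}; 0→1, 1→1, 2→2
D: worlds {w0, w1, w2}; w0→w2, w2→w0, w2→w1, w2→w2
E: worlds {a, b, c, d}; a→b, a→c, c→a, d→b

C

Frame correspondent (Sahlqvist): ∀x ∀y (Rxy → Ryy) — i.e. shift-reflexivity.
A: fails — Rac but not Rcc.
B: fails — Rxv but not Rvv.
C: holds.
D: fails — Rw2w0 but not Rw0w0.
E: fails — Rdb but not Rbb.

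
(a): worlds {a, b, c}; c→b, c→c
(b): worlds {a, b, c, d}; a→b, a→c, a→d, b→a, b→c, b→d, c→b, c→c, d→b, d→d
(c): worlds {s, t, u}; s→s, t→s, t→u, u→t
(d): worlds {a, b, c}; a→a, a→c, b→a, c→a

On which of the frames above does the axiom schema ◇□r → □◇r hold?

The schema corresponds to convergence: ∀x ∀y ∀z (Rxy ∧ Rxz → ∃w (Ryw ∧ Rzw)).
(a): fails — Rcc and Rcb but c and b have no common successor.
(b): holds.
(c): fails — Rts and Rtu but s and u have no common successor.
(d): holds.

(b), (d)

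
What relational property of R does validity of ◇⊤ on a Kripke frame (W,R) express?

seriality

◇⊤ holds at w iff w has a successor, so frame-validity of ◇⊤ is exactly seriality. Equivalently via □p → ◇p:
Suppose □p→◇p is valid. At any x set V(p)=W. Then □p at x, so ◇p at x, so x has a successor.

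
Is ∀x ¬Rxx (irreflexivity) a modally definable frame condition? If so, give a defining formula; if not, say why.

No

If a class were modally definable it would be closed under surjective bounded morphisms (Goldblatt–Thomason).
The 3-cycle (worlds 0,1,2 with 0→1→2→0) is irreflexive, and the map sending every world to a single reflexive point • is a surjective bounded morphism (forth: every edge maps to (•,•); back: every world has a successor). So any modal formula valid on the 3-cycle is also valid on the reflexive point, which is not irreflexive.
So the class is not modally definable.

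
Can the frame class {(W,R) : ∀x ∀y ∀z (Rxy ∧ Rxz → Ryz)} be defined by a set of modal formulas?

Yes, by ◇q → □◇q

This is a Sahlqvist condition; the 5 axiom ◇q → □◇q defines it.
Suppose ◇q→□◇q is valid. Take Rxy, Rxz and set V(q)={y}. Then ◇q at x, so □◇q at x, so ◇q at z, so some w with Rzw has q; w=y, i.e. Rzy. By symmetry of the argument, Ryz.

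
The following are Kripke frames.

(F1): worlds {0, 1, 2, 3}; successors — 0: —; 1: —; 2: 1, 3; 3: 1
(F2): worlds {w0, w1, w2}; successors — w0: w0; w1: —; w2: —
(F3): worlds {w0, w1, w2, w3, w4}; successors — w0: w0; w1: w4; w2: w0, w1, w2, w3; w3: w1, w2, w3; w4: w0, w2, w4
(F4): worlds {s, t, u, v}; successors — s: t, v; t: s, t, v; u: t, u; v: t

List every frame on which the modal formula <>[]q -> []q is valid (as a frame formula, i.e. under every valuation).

Frame correspondent (Sahlqvist): forall x forall y forall z (Rxy & Rxz -> Ryz) — i.e. the Euclidean property.
(F1): fails — R23 and R23 but not R33.
(F2): condition met.
(F3): fails — Rw2w1 and Rw2w2 but not Rw1w2.
(F4): fails — Rsv and Rsv but not Rvv.
Valid on: (F2).

(F2)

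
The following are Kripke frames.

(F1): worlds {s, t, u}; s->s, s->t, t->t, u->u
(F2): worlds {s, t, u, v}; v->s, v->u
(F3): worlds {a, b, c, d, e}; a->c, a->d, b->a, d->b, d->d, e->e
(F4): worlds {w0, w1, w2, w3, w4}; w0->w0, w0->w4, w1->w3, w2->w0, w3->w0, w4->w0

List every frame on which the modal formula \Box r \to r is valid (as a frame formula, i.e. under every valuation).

(F1)

This is the axiom for reflexivity; its first-order frame correspondent is \forall x Rxx.
(F1): satisfies the condition.
(F2): fails — world s does not see itself.
(F3): fails — world a does not see itself.
(F4): fails — world w1 does not see itself.
Valid on: (F1).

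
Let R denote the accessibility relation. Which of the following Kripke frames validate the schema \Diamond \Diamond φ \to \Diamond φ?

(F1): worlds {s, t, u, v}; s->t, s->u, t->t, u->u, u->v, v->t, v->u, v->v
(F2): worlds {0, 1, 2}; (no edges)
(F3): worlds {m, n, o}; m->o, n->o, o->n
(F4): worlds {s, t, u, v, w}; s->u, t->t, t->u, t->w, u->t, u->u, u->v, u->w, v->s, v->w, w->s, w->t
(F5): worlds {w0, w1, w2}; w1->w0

(F2), (F5)

Frame correspondent (Sahlqvist): \forall x \forall y \forall z (Rxy \wedge Ryz \to Rxz) — i.e. transitivity.
(F1): fails — Ruv and Rvt but not Rut.
(F2): satisfies the condition.
(F3): fails — Rno and Ron but not Rnn.
(F4): fails — Ruv and Rvs but not Rus.
(F5): satisfies the condition.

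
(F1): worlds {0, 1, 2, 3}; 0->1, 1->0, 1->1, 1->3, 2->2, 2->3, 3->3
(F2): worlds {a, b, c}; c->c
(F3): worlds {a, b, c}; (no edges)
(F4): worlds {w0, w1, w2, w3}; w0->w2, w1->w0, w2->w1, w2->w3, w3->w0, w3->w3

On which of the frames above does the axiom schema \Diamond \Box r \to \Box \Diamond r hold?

(F2), (F3)

This is the axiom for convergence; its first-order frame correspondent is \forall x \forall y \forall z (Rxy \wedge Rxz \to \exists w (Ryw \wedge Rzw)).
(F1): fails — R10 and R13 but 0 and 3 have no common successor.
(F2): condition met.
(F3): condition met.
(F4): fails — Rw3w0 and Rw3w3 but w0 and w3 have no common successor.
Valid on: (F2), (F3).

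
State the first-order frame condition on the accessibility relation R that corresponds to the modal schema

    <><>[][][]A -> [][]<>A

forall x forall y forall z ((x R^2 y & x R^2 z) -> exists w (y R^3 w & zRw))

This is a Sahlqvist (Geach-type) schema ◇^2□^3A → □^2◇^1A.
Minimal-valuation argument: fix x; take any y with xR^2y and any z with xR^2z. Set V(A) to the set of worlds R-reachable from y in exactly 3 steps. Then □^3A holds at y, so the antecedent holds at x; validity forces ◇^1A at z, giving a w with zR^1w and yR^3w.
First-order correspondent: forall x forall y forall z ((x R^2 y & x R^2 z) -> exists w (y R^3 w & zRw)).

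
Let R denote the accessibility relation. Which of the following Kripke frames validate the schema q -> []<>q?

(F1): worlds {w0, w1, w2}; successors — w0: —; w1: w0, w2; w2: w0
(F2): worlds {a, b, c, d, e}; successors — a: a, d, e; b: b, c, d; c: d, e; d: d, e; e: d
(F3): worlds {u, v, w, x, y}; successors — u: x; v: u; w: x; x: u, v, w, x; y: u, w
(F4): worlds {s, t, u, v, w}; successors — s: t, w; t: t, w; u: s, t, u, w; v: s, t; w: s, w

This is the axiom for symmetry; its first-order frame correspondent is forall x forall y (Rxy -> Ryx).
(F1): fails — Rw1w2 but not Rw2w1.
(F2): fails — Rbc but not Rcb.
(F3): fails — Rvu but not Ruv.
(F4): fails — Ruw but not Rwu.
Valid on no frame.

none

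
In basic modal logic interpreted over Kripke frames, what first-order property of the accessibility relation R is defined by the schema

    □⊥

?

□⊥ is valid iff no world has any successor (otherwise □⊥ fails at any world with one).
Conversely, on a frame with emptiness of R the schema holds at every world under every valuation.
Frame condition: ∀x ∀y ¬Rxy.

Emptiness of R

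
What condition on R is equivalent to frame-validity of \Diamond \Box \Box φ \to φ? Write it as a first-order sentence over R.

This is a Sahlqvist (Geach-type) schema ◇^1□^2φ → □^0◇^0φ.
Minimal-valuation argument: fix x; take any y with xR^1y and any z with xR^0z. Set V(φ) to the set of worlds R-reachable from y in exactly 2 steps. Then □^2φ holds at y, so the antecedent holds at x; validity forces ◇^0φ at z, giving a w with zR^0w and yR^2w.
First-order correspondent: \forall x \forall y (xRy \to \exists w (y R^2 w \wedge x = w)).

\forall x \forall y (xRy \to \exists w (y R^2 w \wedge x = w))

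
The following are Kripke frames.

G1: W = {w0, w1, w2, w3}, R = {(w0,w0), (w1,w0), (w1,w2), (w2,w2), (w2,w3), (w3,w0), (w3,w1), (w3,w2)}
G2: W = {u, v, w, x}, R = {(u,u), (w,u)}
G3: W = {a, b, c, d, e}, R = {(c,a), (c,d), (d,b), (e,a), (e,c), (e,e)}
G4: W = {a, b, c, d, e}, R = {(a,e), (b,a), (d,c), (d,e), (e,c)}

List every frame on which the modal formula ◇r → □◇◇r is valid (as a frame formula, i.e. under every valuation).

Frame correspondent (Sahlqvist): ∀x ∀y ∀z ((xRy ∧ xRz) → ∃w (y = w ∧ zR²w)) — i.e. a generalized confluence (Geach) condition.
G1: fails — w1Rw2, w1Rw0 but no w with w2=w and w0R²w.
G2: satisfies the condition.
G3: fails — cRa, cRa but no w with a=w and aR²w.
G4: fails — aRe, aRe but no w with e=w and eR²w.
Valid on: G2.

G2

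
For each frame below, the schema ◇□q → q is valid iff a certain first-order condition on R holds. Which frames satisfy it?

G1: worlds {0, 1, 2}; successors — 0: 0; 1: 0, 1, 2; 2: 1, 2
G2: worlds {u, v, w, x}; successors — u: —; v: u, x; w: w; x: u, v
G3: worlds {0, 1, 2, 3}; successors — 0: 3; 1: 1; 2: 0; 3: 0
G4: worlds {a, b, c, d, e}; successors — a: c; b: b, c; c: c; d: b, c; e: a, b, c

none

This is the axiom for a generalized confluence (Geach) condition; its first-order frame correspondent is ∀x ∀y (xRy → ∃w (yRw ∧ x = w)).
G1: fails — 1R0 but no w with 0Rw and 1=w.
G2: fails — vRu but no t with uRt and v=t.
G3: fails — 2R0 but no w with 0Rw and 2=w.
G4: fails — aRc but no w with cRw and a=w.
Valid on no frame.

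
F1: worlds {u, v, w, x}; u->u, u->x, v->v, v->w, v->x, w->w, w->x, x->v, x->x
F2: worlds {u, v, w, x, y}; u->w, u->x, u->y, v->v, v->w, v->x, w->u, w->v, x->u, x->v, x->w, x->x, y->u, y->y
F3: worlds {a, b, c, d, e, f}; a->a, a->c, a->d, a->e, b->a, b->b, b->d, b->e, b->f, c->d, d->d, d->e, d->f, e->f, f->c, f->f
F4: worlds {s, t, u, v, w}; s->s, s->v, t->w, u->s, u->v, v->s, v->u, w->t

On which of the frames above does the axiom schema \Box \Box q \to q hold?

This is the axiom for a generalized confluence (Geach) condition; its first-order frame correspondent is \forall x \exists w (x R^2 w \wedge x = w).
F1: satisfies the condition.
F2: satisfies the condition.
F3: fails — at c but no w with cR²w and c=w.
F4: satisfies the condition.
Valid on: F1, F2, F4.

F1, F2, F4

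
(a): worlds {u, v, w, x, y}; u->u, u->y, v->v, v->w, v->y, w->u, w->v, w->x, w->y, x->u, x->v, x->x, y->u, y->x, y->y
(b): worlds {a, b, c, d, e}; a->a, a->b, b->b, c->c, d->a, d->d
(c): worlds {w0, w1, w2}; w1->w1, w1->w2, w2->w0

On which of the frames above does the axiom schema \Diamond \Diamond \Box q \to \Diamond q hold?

The schema corresponds to a generalized confluence (Geach) condition: \forall x \forall y (x R^2 y \to \exists w (yRw \wedge xRw)).
(a): condition met.
(b): fails — dR²b but no w with bRw and dRw.
(c): fails — w1R²w0 but no w with w0Rw and w1Rw.
Valid on: (a).

(a)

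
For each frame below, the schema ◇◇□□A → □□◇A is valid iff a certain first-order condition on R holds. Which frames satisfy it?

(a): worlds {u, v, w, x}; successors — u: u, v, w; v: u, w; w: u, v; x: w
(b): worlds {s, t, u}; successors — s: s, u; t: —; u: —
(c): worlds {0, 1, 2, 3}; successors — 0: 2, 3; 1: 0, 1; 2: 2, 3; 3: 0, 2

Frame correspondent (Sahlqvist): ∀x ∀y ∀z ((xR²y ∧ xR²z) → ∃w (yR²w ∧ zRw)) — i.e. a generalized confluence (Geach) condition.
(a): satisfies the condition.
(b): fails — sR²s, sR²u but no w with sR²w and uRw.
(c): fails — 1R²3, 1R²1 but no w with 3R²w and 1Rw.
Valid on: (a).

(a)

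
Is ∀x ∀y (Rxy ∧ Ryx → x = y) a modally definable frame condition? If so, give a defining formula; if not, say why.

Any modally definable frame class is closed under surjective bounded morphisms.
The 6-cycle (worlds a,b,c,d,e,f with a→b→c→d→e→f→a) is antisymmetric. Sending even-indexed worlds to a and odd-indexed worlds to b is a surjective bounded morphism onto the two-world frame with a↔b, which is not antisymmetric.
Hence antisymmetry is not modally definable.

No — not modally definable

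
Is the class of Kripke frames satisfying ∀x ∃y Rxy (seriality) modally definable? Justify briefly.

The condition is seriality. A defining modal formula is □p → ◇p.
Suppose □p→◇p is valid. At any x set V(p)=W. Then □p at x, so ◇p at x, so x has a successor.

Yes, by □p → ◇p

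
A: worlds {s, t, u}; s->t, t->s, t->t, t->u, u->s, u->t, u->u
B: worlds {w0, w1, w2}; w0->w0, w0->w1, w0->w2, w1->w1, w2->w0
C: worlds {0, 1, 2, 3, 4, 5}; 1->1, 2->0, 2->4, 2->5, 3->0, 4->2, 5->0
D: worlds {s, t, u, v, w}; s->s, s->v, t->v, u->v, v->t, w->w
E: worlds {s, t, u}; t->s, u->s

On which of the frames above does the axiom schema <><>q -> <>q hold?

Frame correspondent (Sahlqvist): forall x forall y forall z (Rxy & Ryz -> Rxz) — i.e. transitivity.
A: fails — Rst and Rts but not Rss.
B: fails — Rw2w0 and Rw0w1 but not Rw2w1.
C: fails — R24 and R42 but not R22.
D: fails — Ruv and Rvt but not Rut.
E: satisfies the condition.

E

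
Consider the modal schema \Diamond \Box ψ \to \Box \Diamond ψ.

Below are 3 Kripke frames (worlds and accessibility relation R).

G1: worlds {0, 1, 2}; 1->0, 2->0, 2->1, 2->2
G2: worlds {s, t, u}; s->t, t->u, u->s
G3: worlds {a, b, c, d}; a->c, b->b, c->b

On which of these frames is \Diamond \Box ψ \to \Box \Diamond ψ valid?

G2, G3

The schema corresponds to convergence: \forall x \forall y \forall z (Rxy \wedge Rxz \to \exists w (Ryw \wedge Rzw)).
G1: fails — R10 and R10 but 0 and 0 have no common successor.
G2: condition met.
G3: condition met.
Valid on: G2, G3.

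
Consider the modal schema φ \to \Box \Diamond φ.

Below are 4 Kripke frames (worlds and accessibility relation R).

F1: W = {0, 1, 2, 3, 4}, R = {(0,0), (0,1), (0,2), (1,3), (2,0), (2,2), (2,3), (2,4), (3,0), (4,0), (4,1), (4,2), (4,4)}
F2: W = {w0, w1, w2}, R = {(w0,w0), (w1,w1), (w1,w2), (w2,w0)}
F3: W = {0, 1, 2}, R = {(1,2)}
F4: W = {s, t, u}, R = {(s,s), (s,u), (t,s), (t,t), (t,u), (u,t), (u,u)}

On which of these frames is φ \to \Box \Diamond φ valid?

none

Frame correspondent (Sahlqvist): \forall x \forall y (Rxy \to Ryx) — i.e. symmetry.
F1: fails — R01 but not R10.
F2: fails — Rw1w2 but not Rw2w1.
F3: fails — R12 but not R21.
F4: fails — Rts but not Rst.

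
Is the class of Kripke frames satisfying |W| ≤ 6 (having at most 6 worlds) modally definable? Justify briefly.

If a class were modally definable it would be closed under disjoint unions (Goldblatt–Thomason).
Any modal formula valid on each of 7 disjoint one-world frames is valid on their disjoint union (validity is preserved under disjoint unions). Each one-world frame has |W|=1≤6, but the union has |W|=7.
Hence having at most 6 worlds is not modally definable.

Not modally definable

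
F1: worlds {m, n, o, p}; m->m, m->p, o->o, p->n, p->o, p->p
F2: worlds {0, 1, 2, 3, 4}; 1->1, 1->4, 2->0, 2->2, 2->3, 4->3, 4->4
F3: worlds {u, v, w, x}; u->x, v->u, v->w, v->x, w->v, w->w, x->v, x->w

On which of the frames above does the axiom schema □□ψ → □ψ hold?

F1, F2

The schema corresponds to density: ∀x ∀y (Rxy → ∃z (Rxz ∧ Rzy)).
F1: condition met.
F2: condition met.
F3: fails — Rvu but no z with Rvz and Rzu.
Valid on: F1, F2.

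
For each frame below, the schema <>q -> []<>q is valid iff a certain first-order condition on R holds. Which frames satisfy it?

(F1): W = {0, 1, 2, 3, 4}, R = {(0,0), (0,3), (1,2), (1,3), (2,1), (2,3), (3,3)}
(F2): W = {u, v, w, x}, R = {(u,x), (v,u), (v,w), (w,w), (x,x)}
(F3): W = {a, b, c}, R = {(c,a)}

none

The schema corresponds to the Euclidean property: forall x forall y forall z (Rxy & Rxz -> Ryz).
(F1): fails — R03 and R00 but not R30.
(F2): fails — Rvw and Rvu but not Rwu.
(F3): fails — Rca and Rca but not Raa.
Valid on no frame.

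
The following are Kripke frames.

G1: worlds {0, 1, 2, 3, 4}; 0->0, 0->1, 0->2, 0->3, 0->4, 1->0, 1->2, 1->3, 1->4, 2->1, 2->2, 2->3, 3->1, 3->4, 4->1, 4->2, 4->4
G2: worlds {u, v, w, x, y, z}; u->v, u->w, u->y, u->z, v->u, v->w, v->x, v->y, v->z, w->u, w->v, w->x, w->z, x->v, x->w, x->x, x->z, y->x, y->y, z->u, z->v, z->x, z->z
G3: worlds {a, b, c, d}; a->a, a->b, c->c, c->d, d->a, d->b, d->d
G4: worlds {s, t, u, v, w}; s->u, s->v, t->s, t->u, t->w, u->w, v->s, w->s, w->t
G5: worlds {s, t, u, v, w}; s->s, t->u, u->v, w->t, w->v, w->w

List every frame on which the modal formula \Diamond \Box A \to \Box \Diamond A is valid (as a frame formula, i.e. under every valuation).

Frame correspondent (Sahlqvist): \forall x \forall y \forall z (Rxy \wedge Rxz \to \exists w (Ryw \wedge Rzw)) — i.e. convergence.
G1: holds.
G2: holds.
G3: fails — Rab and Rab but b and b have no common successor.
G4: fails — Rsv and Rsu but v and u have no common successor.
G5: fails — Ruv and Ruv but v and v have no common successor.

G1, G2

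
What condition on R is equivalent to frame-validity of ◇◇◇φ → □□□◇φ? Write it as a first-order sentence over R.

This is a Sahlqvist (Geach-type) schema ◇^3□^0φ → □^3◇^1φ.
Minimal-valuation argument: fix x; take any y with xR^3y and any z with xR^3z. Set V(φ) to the set of worlds R-reachable from y in exactly 0 steps. Then □^0φ holds at y, so the antecedent holds at x; validity forces ◇^1φ at z, giving a w with zR^1w and yR^0w.
First-order correspondent: ∀x ∀y ∀z ((xR³y ∧ xR³z) → ∃w (y = w ∧ zRw)).

∀x ∀y ∀z ((xR³y ∧ xR³z) → ∃w (y = w ∧ zRw))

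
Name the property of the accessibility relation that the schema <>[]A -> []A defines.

Replacing A by ¬A and contraposing gives the equivalent schema ◇A → □◇A.
Suppose ◇A→□◇A is valid. Take Rxy, Rxz and set V(A)={y}. Then ◇A at x, so □◇A at x, so ◇A at z, so some w with Rzw has A; w=y, i.e. Rzy. By symmetry of the argument, Ryz.

the Euclidean property: forall x forall y forall z (Rxy & Rxz -> Ryz)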